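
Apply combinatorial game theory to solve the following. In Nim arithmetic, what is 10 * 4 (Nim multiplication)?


Nim multiplication is bilinear over XOR: (u XOR v) * w = (u*w) XOR (v*w).
So we split each operand into its bit components and XOR the pairwise Nim products.
10 = 2 + 8 (as XOR of powers of 2).
4 = 4 (as XOR of powers of 2).
Using the standard Nim-product table on single bits:
  2*2 = 3,   2*4 = 8,   2*8 = 12,
  4*4 = 6,   4*8 = 11,  8*8 = 13,
and  1*x = x (identity), k*l = l*k (commutative).
Pairwise Nim products:
  2 * 4 = 8
  8 * 4 = 11
XOR them: 8 XOR 11 = 3.
Result: 10 * 4 = 3 (in Nim).

3


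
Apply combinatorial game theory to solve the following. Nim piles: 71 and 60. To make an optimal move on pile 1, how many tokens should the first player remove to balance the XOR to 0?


Piles: 71 and 60
Current XOR: 71 XOR 60 = 123 (non-zero, so this is an N-position).
To make the XOR zero, we need to find a move that balances the piles.
For pile 1 (size 71): target = 71 XOR 123 = 60
We reduce pile 1 from 71 to 60.
Tokens removed: 71 - 60 = 11
Verification: 60 XOR 60 = 0

11


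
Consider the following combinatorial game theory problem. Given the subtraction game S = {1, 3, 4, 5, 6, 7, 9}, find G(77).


The subtraction set is S = {1, 3, 4, 5, 6, 7, 9}.
G(k) = mex{ G(k - s) : s in S, s <= k }. We compute iteratively: G(0) = 0.
G(1) = mex({0}) = 1
G(2) = mex({1}) = 0
G(3) = mex({0}) = 1
G(4) = mex({0, 1}) = 2
G(5) = mex({0, 1, 2}) = 3
G(6) = mex({0, 1, 3}) = 2
G(7) = mex({0, 1, 2}) = 3
G(8) = mex({0, 1, 2, 3}) = 4
G(9) = mex({0, 1, 2, 3, 4}) = 5
G(10) = mex({1, 2, 3, 5}) = 0
G(11) = mex({0, 2, 3, 4}) = 1
G(12) = mex({1, 2, 3, 4, 5}) = 0
G(13) = mex({0, 2, 3, 4, 5}) = 1
G(14) = mex({0, 1, 3, 4, 5}) = 2
G(15) = mex({0, 1, 2, 4, 5}) = 3
G(16) = mex({0, 1, 3, 5}) = 2
G(17) = mex({0, 1, 2, 4}) = 3
G(18) = mex({0, 1, 2, 3, 5}) = 4
Observe that G(10)..G(18) = 0, 1, 0, 1, 2, 3, 2, 3, 4 repeats G(0)..G(8) = 0, 1, 0, 1, 2, 3, 2, 3, 4.
For k >= max(S) = 9, G(k) is determined by the previous 9 values G(k-9)..G(k-1); a window of 9 consecutive values has recurred shifted by 10, so by induction G(k + 10) = G(k) for all k >= 0: the sequence is periodic from the start with period 10.
One period: G(0..9) = 0, 1, 0, 1, 2, 3, 2, 3, 4, 5.
77 mod 10 = 7, so G(77) = G(7) = 3.

3


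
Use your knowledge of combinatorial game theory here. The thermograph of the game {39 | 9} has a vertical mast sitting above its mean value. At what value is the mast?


Game = {39 | 9}, a switch {a | b} with numbers a > b.
Its thermograph has left wall a - t and right wall b + t, which meet at t = (a - b)/2, where both equal (a + b)/2. So the mast (mean value) is at (a + b)/2.
Mean = (39 + (9))/2 = 48/2 = 24

24


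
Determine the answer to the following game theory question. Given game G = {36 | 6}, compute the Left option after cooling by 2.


Original game: {36 | 6} (a switch {a | b} with a > b).
Cooling by t (for t below the temperature (a - b)/2 = 15) taxes each move by t: {a | b} cooled by t is {a - t | b + t}.
Cooling amount: t = 2
Cooled Left option: 36 - 2 = 34
Cooled Right option: 6 + 2 = 8
Cooled game: {34 | 8}
Left option = 34

34


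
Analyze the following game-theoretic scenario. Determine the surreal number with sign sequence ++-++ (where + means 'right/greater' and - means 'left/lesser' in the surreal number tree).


Sign expansion: ++-++
Rule: track bounds (lo, hi), initially (-inf, +inf). On '+', the current value becomes lo and we move to the simplest number in (value, hi): value + 1 if hi = +inf, otherwise the midpoint (value + hi)/2. On '-', the current value becomes hi and we move to value - 1 if lo = -inf, otherwise the midpoint (lo + value)/2.
Start at 0.
Step 1: sign = +, move right. Bounds: (0, +inf). Value = 1
Step 2: sign = +, move right. Bounds: (1, +inf). Value = 2
Step 3: sign = -, move left. Bounds: (1, 2). Value = 3/2
Step 4: sign = +, move right. Bounds: (3/2, 2). Value = 7/4
Step 5: sign = +, move right. Bounds: (7/4, 2). Value = 15/8
The surreal number with sign expansion ++-++ is 15/8.

15/8


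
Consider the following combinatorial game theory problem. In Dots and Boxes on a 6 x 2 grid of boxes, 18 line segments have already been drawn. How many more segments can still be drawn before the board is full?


Grid: 6 x 2 boxes, i.e. 7 rows and 3 columns of dots.
Horizontal edges: (rows + 1) * cols = 7 * 2 = 14
Vertical edges: rows * (cols + 1) = 6 * 3 = 18
Total edges: 14 + 18 = 32
Edges drawn: 18
Remaining: 32 - 18 = 14

14


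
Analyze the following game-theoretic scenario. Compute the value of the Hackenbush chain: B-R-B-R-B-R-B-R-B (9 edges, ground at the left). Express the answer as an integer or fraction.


Edges (from ground): B-R-B-R-B-R-B-R-B
By Berlekamp's sign-expansion rule, a Blue-Red Hackenbush stalk has the value of the surreal number whose sign sequence is the edge sequence with B -> + and R -> -.
Sign sequence: +-+-+-+-+
Trace the sign expansion in the surreal number tree, starting from 0:
Edge 1: B (sign +) -> bounds (0, +inf), value = 1
Edge 2: R (sign -) -> bounds (0, 1), value = 1/2
Edge 3: B (sign +) -> bounds (1/2, 1), value = 3/4
Edge 4: R (sign -) -> bounds (1/2, 3/4), value = 5/8
Edge 5: B (sign +) -> bounds (5/8, 3/4), value = 11/16
Edge 6: R (sign -) -> bounds (5/8, 11/16), value = 21/32
Edge 7: B (sign +) -> bounds (21/32, 11/16), value = 43/64
Edge 8: R (sign -) -> bounds (21/32, 43/64), value = 85/128
Edge 9: B (sign +) -> bounds (85/128, 43/64), value = 171/256
Game value = 171/256

171/256


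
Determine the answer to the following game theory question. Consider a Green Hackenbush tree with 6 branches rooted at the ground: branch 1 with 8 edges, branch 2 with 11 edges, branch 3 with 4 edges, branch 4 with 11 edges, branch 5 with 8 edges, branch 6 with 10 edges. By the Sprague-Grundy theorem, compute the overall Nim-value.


The tree has 6 branches from the ground vertex.
In Green Hackenbush, the Nim-value of a simple path of length k is k.
Branch 1: length 8, Nim-value = 8
Branch 2: length 11, Nim-value = 11
Branch 3: length 4, Nim-value = 4
Branch 4: length 11, Nim-value = 11
Branch 5: length 8, Nim-value = 8
Branch 6: length 10, Nim-value = 10
Total Nim-value = XOR of all branch values:
0 XOR 8 = 8
8 XOR 11 = 3
3 XOR 4 = 7
7 XOR 11 = 12
12 XOR 8 = 4
4 XOR 10 = 14
Nim-value of the tree = 14

14


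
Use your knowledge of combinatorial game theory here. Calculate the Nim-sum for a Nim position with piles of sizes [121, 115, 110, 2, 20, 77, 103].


We need the XOR (exclusive or) of all pile sizes.
After XOR-ing pile 1 (size 121): 0 XOR 121 = 121
After XOR-ing pile 2 (size 115): 121 XOR 115 = 10
After XOR-ing pile 3 (size 110): 10 XOR 110 = 100
After XOR-ing pile 4 (size 2): 100 XOR 2 = 102
After XOR-ing pile 5 (size 20): 102 XOR 20 = 114
After XOR-ing pile 6 (size 77): 114 XOR 77 = 63
After XOR-ing pile 7 (size 103): 63 XOR 103 = 88
The Nim-value of this position is 88.

88


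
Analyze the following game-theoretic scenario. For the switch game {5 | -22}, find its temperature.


The game is {5 | -22}, a switch {a | b} with numbers a > b.
Cooling {a | b} by t gives {a - t | b + t}, which stops being hot when a - t = b + t, i.e. at t = (a - b)/2. So the temperature of a switch is (a - b)/2.
Temperature = (Left option - Right option) / 2
= (5 - (-22)) / 2
= 27 / 2
= 27/2

27/2


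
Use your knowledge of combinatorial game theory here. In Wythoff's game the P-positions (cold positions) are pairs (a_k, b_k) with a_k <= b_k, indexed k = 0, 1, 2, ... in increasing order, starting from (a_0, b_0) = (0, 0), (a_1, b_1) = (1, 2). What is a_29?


By Wythoff's theorem, a_k = floor(k * phi) and b_k = floor(k * phi^2) = a_k + k, where phi = (1 + sqrt(5))/2 is the golden ratio.
phi = (1 + sqrt(5))/2 = 1.618034
k = 29
k * phi = 29 * 1.618034 = 46.922986
a_29 = floor(k * phi) = 46

46


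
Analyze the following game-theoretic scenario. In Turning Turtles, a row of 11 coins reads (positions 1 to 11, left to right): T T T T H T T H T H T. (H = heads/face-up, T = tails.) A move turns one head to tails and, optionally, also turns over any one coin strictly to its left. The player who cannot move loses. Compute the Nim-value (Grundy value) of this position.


Coins: T T T T H T T H T H T
Key fact: a single head at position k behaves exactly like a Nim heap of size k (turning it to T and optionally flipping a coin at j < k corresponds to moving the heap from k to j, or to 0), and heads combine as a disjunctive sum (two heads at the same place would cancel, matching j XOR j = 0). So the Nim-value is the XOR of the 1-indexed positions of the heads.
Face-up positions (1-indexed): [5, 8, 10]
XOR 0 with 5: 0 XOR 5 = 5
XOR 5 with 8: 5 XOR 8 = 13
XOR 13 with 10: 13 XOR 10 = 7
Nim-value = 7

7


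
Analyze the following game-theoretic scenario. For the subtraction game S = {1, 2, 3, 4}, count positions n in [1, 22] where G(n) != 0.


Subtraction set S = {1, 2, 3, 4}, so G(n) = n mod 5.
G(n) = 0 when n is a multiple of 5.
Multiples of 5 in [1, 22]: 4
N-positions (nonzero Grundy) = 22 - 4 = 18

18


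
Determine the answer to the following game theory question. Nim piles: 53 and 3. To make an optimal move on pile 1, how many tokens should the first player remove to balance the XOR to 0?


Piles: 53 and 3
Current XOR: 53 XOR 3 = 54 (non-zero, so this is an N-position).
To make the XOR zero, we need to find a move that balances the piles.
For pile 1 (size 53): target = 53 XOR 54 = 3
We reduce pile 1 from 53 to 3.
Tokens removed: 53 - 3 = 50
Verification: 3 XOR 3 = 0

50


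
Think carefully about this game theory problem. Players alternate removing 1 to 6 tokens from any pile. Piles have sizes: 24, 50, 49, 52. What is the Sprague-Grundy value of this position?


Subtraction set: {1, 2, 3, 4, 5, 6}
For this subtraction set, G(n) = n mod 7 (period = max + 1 = 7).
Pile 1 (size 24): G(24) = 24 mod 7 = 3
Pile 2 (size 50): G(50) = 50 mod 7 = 1
Pile 3 (size 49): G(49) = 49 mod 7 = 0
Pile 4 (size 52): G(52) = 52 mod 7 = 3
Total Grundy value = XOR of all: 3 XOR 1 XOR 0 XOR 3 = 1

1


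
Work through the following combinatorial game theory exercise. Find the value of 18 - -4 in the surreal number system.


x = 18, y = -4
x - y = 18 - -4 = 22

22


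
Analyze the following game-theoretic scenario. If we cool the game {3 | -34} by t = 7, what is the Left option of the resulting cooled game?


Original game: {3 | -34} (a switch {a | b} with a > b).
Cooling by t (for t below the temperature (a - b)/2 = 37/2) taxes each move by t: {a | b} cooled by t is {a - t | b + t}.
Cooling amount: t = 7
Cooled Left option: 3 - 7 = -4
Cooled Right option: -34 + 7 = -27
Cooled game: {-4 | -27}
Left option = -4

-4


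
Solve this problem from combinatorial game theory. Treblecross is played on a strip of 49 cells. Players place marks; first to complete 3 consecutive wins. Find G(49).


Treblecross: place X on empty cells; 3-in-a-row wins.
Playing within two cells of an existing X lets the opponent win at once, so sensible play treats the cells i-2..i+2 around each X as dead. The player left with no safe cell loses, so this is a normal-play take-away game on strips of safe cells.
Placing X at cell i (0-indexed) of a strip of k safe cells leaves independent strips of sizes max(0, i-2) and max(0, k-i-3). Hence G(k) = mex{ G(max(0,i-2)) XOR G(max(0,k-i-3)) : 0 <= i < k }, with G(0) = 0.
G(1): splits (0,0):0^0=0 -> mex({0}) = 1
G(2): splits (0,0):0^0=0 -> mex({0}) = 1
G(3): splits (0,0):0^0=0 -> mex({0}) = 1
G(4): splits (0,1):0^1=1 (0,0):0^0=0 -> mex({0, 1}) = 2
G(5): splits (0,2):0^1=1 (0,1):0^1=1 (0,0):0^0=0 -> mex({0, 1}) = 2
G(6) = mex({1}) = 0
G(7) = mex({0, 1, 2}) = 3
G(8) = mex({0, 1, 2}) = 3
G(9) = mex({0, 2}) = 1
G(10) = mex({0, 2, 3}) = 1
G(11) = mex({0, 3}) = 1
G(12) = mex({1, 3}) = 0
G(13) = mex({0, 1, 2, 3}) = 4
G(14) = mex({0, 1, 2}) = 3
G(15) = mex({0, 1, 2}) = 3
G(16) = mex({0, 1, 2, 4}) = 3
G(17) = mex({0, 1, 3, 4}) = 2
G(18) = mex({0, 1, 3, 4}) = 2
G(19) = mex({0, 1, 3, 5}) = 2
G(20) = mex({0, 1, 2, 3, 5}) = 4
G(21) = mex({0, 1, 2, 3, 5}) = 4
G(22) = mex({1, 2, 6}) = 0
G(23) = mex({0, 1, 2, 3, 4, 6}) = 5
G(24) = mex({0, 1, 2, 3, 4}) = 5
G(25) = mex({0, 1, 3, 4, 7}) = 2
G(26) = mex({0, 1, 3, 4, 5, 7}) = 2
G(27) = mex({0, 1, 3, 5}) = 2
G(28) = mex({0, 1, 2, 5}) = 3
G(29) = mex({0, 1, 2, 4, 5, 6}) = 3
G(30) = mex({1, 2, 4, 6}) = 0
G(31) = mex({0, 1, 2, 3, 4, 6}) = 5
G(32) = mex({1, 2, 3, 4, 7}) = 0
G(33) = mex({0, 3, 7}) = 1
G(34) = mex({0, 2, 3, 5, 7}) = 1
G(35) = mex({0, 2, 3, 5, 6}) = 1
G(36) = mex({0, 1, 2, 5, 6}) = 3
G(37) = mex({0, 1, 2, 4, 5, 6}) = 3
G(38) = mex({0, 1, 2, 4}) = 3
G(39) = mex({0, 1, 2, 3, 4, 7}) = 5
G(40) = mex({0, 1, 2, 3, 4, 5, 7}) = 6
G(41) = mex({0, 1, 2, 3, 5, 7}) = 4
G(42) = mex({0, 1, 2, 3, 5, 6, 7}) = 4
G(43) = mex({0, 2, 3, 5, 6}) = 1
G(44) = mex({1, 2, 3, 4, 5, 6}) = 0
G(45) = mex({0, 1, 2, 3, 4, 6, 7}) = 5
G(46) = mex({0, 1, 2, 3, 4, 7}) = 5
G(47) = mex({0, 1, 2, 3, 4, 5, 7}) = 6
G(48) = mex({0, 1, 2, 3, 4, 5, 7}) = 6
G(49) = mex({0, 1, 3, 4, 5, 7}) = 2
Therefore G(49) = 2.

2


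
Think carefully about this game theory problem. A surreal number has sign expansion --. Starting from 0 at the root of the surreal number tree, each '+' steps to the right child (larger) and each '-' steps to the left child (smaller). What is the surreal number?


Sign expansion: --
Rule: track bounds (lo, hi), initially (-inf, +inf). On '+', the current value becomes lo and we move to the simplest number in (value, hi): value + 1 if hi = +inf, otherwise the midpoint (value + hi)/2. On '-', the current value becomes hi and we move to value - 1 if lo = -inf, otherwise the midpoint (lo + value)/2.
Start at 0.
Step 1: sign = -, move left. Bounds: (-inf, 0). Value = -1
Step 2: sign = -, move left. Bounds: (-inf, -1). Value = -2
The surreal number with sign expansion -- is -2.

-2


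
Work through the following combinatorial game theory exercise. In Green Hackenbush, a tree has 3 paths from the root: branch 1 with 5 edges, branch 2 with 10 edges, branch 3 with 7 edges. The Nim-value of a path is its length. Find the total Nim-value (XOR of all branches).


The tree has 3 branches from the ground vertex.
In Green Hackenbush, the Nim-value of a simple path of length k is k.
Branch 1: length 5, Nim-value = 5
Branch 2: length 10, Nim-value = 10
Branch 3: length 7, Nim-value = 7
Total Nim-value = XOR of all branch values:
0 XOR 5 = 5
5 XOR 10 = 15
15 XOR 7 = 8
Nim-value of the tree = 8

8


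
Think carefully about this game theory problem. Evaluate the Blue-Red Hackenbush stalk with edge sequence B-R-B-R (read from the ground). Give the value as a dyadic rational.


Edges (from ground): B-R-B-R
By Berlekamp's sign-expansion rule, a Blue-Red Hackenbush stalk has the value of the surreal number whose sign sequence is the edge sequence with B -> + and R -> -.
Sign sequence: +-+-
Trace the sign expansion in the surreal number tree, starting from 0:
Edge 1: B (sign +) -> bounds (0, +inf), value = 1
Edge 2: R (sign -) -> bounds (0, 1), value = 1/2
Edge 3: B (sign +) -> bounds (1/2, 1), value = 3/4
Edge 4: R (sign -) -> bounds (1/2, 3/4), value = 5/8
Game value = 5/8

5/8


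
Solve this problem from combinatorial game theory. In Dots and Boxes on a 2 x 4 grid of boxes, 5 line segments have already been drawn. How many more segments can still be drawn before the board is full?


Grid: 2 x 4 boxes, i.e. 3 rows and 5 columns of dots.
Horizontal edges: (rows + 1) * cols = 3 * 4 = 12
Vertical edges: rows * (cols + 1) = 2 * 5 = 10
Total edges: 12 + 10 = 22
Edges drawn: 5
Remaining: 22 - 5 = 17

17


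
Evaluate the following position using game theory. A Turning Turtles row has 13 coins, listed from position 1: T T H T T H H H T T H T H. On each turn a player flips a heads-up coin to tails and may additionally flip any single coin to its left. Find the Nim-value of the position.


Coins: T T H T T H H H T T H T H
Key fact: a single head at position k behaves exactly like a Nim heap of size k (turning it to T and optionally flipping a coin at j < k corresponds to moving the heap from k to j, or to 0), and heads combine as a disjunctive sum (two heads at the same place would cancel, matching j XOR j = 0). So the Nim-value is the XOR of the 1-indexed positions of the heads.
Face-up positions (1-indexed): [3, 6, 7, 8, 11, 13]
XOR 0 with 3: 0 XOR 3 = 3
XOR 3 with 6: 3 XOR 6 = 5
XOR 5 with 7: 5 XOR 7 = 2
XOR 2 with 8: 2 XOR 8 = 10
XOR 10 with 11: 10 XOR 11 = 1
XOR 1 with 13: 1 XOR 13 = 12
Nim-value = 12

12


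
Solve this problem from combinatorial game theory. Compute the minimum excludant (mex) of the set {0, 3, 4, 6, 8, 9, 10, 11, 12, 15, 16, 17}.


Set = {0, 3, 4, 6, 8, 9, 10, 11, 12, 15, 16, 17}
0 is in the set.
1 is NOT in the set. This is the mex.
mex = 1

1


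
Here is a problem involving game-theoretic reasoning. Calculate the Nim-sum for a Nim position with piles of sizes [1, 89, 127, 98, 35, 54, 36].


We need the XOR (exclusive or) of all pile sizes.
After XOR-ing pile 1 (size 1): 0 XOR 1 = 1
After XOR-ing pile 2 (size 89): 1 XOR 89 = 88
After XOR-ing pile 3 (size 127): 88 XOR 127 = 39
After XOR-ing pile 4 (size 98): 39 XOR 98 = 69
After XOR-ing pile 5 (size 35): 69 XOR 35 = 102
After XOR-ing pile 6 (size 54): 102 XOR 54 = 80
After XOR-ing pile 7 (size 36): 80 XOR 36 = 116
The Nim-value of this position is 116.

116


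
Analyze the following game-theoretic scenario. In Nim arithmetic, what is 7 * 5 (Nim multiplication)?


Nim multiplication is bilinear over XOR: (u XOR v) * w = (u*w) XOR (v*w).
So we split each operand into its bit components and XOR the pairwise Nim products.
7 = 1 + 2 + 4 (as XOR of powers of 2).
5 = 1 + 4 (as XOR of powers of 2).
Using the standard Nim-product table on single bits:
  2*2 = 3,   2*4 = 8,   2*8 = 12,
  4*4 = 6,   4*8 = 11,  8*8 = 13,
and  1*x = x (identity), k*l = l*k (commutative).
Pairwise Nim products:
  1 * 1 = 1
  1 * 4 = 4
  2 * 1 = 2
  2 * 4 = 8
  4 * 1 = 4
  4 * 4 = 6
XOR them: 1 XOR 4 XOR 2 XOR 8 XOR 4 XOR 6 = 13.
Result: 7 * 5 = 13 (in Nim).

13


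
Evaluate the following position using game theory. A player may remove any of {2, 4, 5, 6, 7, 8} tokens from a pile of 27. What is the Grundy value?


The subtraction set is S = {2, 4, 5, 6, 7, 8}.
G(k) = mex{ G(k - s) : s in S, s <= k }. We compute iteratively: G(0) = 0.
G(1) = mex({}) = 0
G(2) = mex({0}) = 1
G(3) = mex({0}) = 1
G(4) = mex({0, 1}) = 2
G(5) = mex({0, 1}) = 2
G(6) = mex({0, 1, 2}) = 3
G(7) = mex({0, 1, 2}) = 3
G(8) = mex({0, 1, 2, 3}) = 4
G(9) = mex({0, 1, 2, 3}) = 4
G(10) = mex({1, 2, 3, 4}) = 0
G(11) = mex({1, 2, 3, 4}) = 0
G(12) = mex({0, 2, 3, 4}) = 1
G(13) = mex({0, 2, 3, 4}) = 1
G(14) = mex({0, 1, 3, 4}) = 2
G(15) = mex({0, 1, 3, 4}) = 2
G(16) = mex({0, 1, 2, 4}) = 3
G(17) = mex({0, 1, 2, 4}) = 3
Observe that G(10)..G(17) = 0, 0, 1, 1, 2, 2, 3, 3 repeats G(0)..G(7) = 0, 0, 1, 1, 2, 2, 3, 3.
For k >= max(S) = 8, G(k) is determined by the previous 8 values G(k-8)..G(k-1); a window of 8 consecutive values has recurred shifted by 10, so by induction G(k + 10) = G(k) for all k >= 0: the sequence is periodic from the start with period 10.
One period: G(0..9) = 0, 0, 1, 1, 2, 2, 3, 3, 4, 4.
27 mod 10 = 7, so G(27) = G(7) = 3.

3


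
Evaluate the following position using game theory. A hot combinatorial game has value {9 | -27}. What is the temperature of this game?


The game is {9 | -27}, a switch {a | b} with numbers a > b.
Cooling {a | b} by t gives {a - t | b + t}, which stops being hot when a - t = b + t, i.e. at t = (a - b)/2. So the temperature of a switch is (a - b)/2.
Temperature = (Left option - Right option) / 2
= (9 - (-27)) / 2
= 36 / 2
= 18

18


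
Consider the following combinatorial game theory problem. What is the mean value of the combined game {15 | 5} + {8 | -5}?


G1 = {15 | 5}, G2 = {8 | -5}
Each is a switch {a | b} with numbers a > b; its mean value is (a + b)/2, and mean value is additive over game sums: m(G1 + G2) = m(G1) + m(G2).
Mean of G1 = (15 + (5))/2 = 20/2 = 10
Mean of G2 = (8 + (-5))/2 = 3/2 = 3/2
Mean of G1 + G2 = 10 + 3/2 = 23/2

23/2


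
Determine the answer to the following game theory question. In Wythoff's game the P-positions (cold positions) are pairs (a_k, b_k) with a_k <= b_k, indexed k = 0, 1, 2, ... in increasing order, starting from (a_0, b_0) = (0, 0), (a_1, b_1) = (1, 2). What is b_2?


By Wythoff's theorem, a_k = floor(k * phi) and b_k = floor(k * phi^2) = a_k + k, where phi = (1 + sqrt(5))/2 is the golden ratio.
phi = (1 + sqrt(5))/2 = 1.618034
phi^2 = phi + 1 = 2.618034
k = 2
k * phi^2 = 2 * 2.618034 = 5.236068
b_2 = floor(k * phi^2) = 5 (check: a_2 + k = 3 + 2 = 5)

5


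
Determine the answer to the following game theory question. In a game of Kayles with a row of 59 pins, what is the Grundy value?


Kayles: a move removes 1 or 2 adjacent pins from a contiguous row.
Removing pins from a row of k leaves two independent rows (a, b) with a + b = k - 1 (one pin) or a + b = k - 2 (two pins); an end removal gives a = 0.
By Sprague-Grundy, G(k) = mex{ G(a) XOR G(b) } over all these splits. G(0) = 0.
G(1): splits (0,0):0^0=0 -> mex({0}) = 1
G(2): splits (0,1):0^1=1 (0,0):0^0=0 -> mex({0, 1}) = 2
G(3): splits (0,2):0^2=2 (1,1):1^1=0 (0,1):0^1=1 -> mex({0, 1, 2}) = 3
G(4): splits (0,3):0^3=3 (1,2):1^2=3 (0,2):0^2=2 (1,1):1^1=0 -> mex({0, 2, 3}) = 1
G(5): splits (0,4):0^1=1 (1,3):1^3=2 (2,2):2^2=0 (0,3):0^3=3 (1,2):1^2=3 -> mex({0, 1, 2, 3}) = 4
G(6) = mex({0, 1, 2, 4}) = 3
G(7) = mex({0, 1, 3, 4, 5}) = 2
G(8) = mex({0, 2, 3, 5, 6}) = 1
G(9) = mex({0, 1, 2, 3, 6, 7}) = 4
G(10) = mex({0, 1, 3, 4, 5, 7}) = 2
G(11) = mex({0, 1, 2, 3, 4, 5}) = 6
G(12) = mex({0, 1, 2, 3, 5, 6, 7}) = 4
G(13) = mex({0, 2, 3, 4, 6, 7}) = 1
G(14) = mex({0, 1, 4, 5, 6, 7}) = 2
G(15) = mex({0, 1, 2, 3, 4, 5, 6}) = 7
G(16) = mex({0, 2, 3, 5, 6, 7}) = 1
G(17) = mex({0, 1, 2, 3, 5, 6, 7}) = 4
G(18) = mex({0, 1, 2, 4, 5, 6}) = 3
G(19) = mex({0, 1, 3, 4, 5, 7}) = 2
G(20) = mex({0, 2, 3, 4, 5, 6, 7}) = 1
G(21) = mex({0, 1, 2, 3, 5, 6, 7}) = 4
G(22) = mex({0, 1, 2, 3, 4, 5, 7}) = 6
G(23) = mex({0, 1, 2, 3, 4, 5, 6}) = 7
G(24) = mex({0, 1, 2, 3, 5, 6, 7}) = 4
G(25) = mex({0, 2, 3, 4, 6, 7}) = 1
G(26) = mex({0, 1, 3, 4, 5, 6, 7}) = 2
G(27) = mex({0, 1, 2, 3, 4, 5, 6, 7}) = 8
G(28) = mex({0, 1, 2, 3, 4, 6, 7, 8}) = 5
G(29) = mex({0, 1, 2, 3, 5, 6, 7, 8, 9}) = 4
G(30) = mex({0, 1, 2, 3, 4, 5, 6, 9, 10}) = 7
G(31) = mex({0, 1, 3, 4, 5, 7, 10, 11}) = 2
G(32) = mex({0, 2, 3, 4, 5, 6, 7, 9, 11}) = 1
G(33) = mex({0, 1, 2, 3, 4, 5, 6, 7, 9, 12}) = 8
G(34) = mex({0, 1, 2, 3, 4, 5, 7, 8, 11, 12}) = 6
G(35) = mex({0, 1, 2, 3, 4, 5, 6, 8, 9, 10, 11}) = 7
G(36) = mex({0, 1, 2, 3, 5, 6, 7, 9, 10}) = 4
G(37) = mex({0, 2, 3, 4, 6, 7, 9, 10, 11, 12}) = 1
G(38) = mex({0, 1, 3, 4, 5, 6, 7, 9, 10, 11, 12}) = 2
G(39) = mex({0, 1, 2, 4, 5, 6, 7, 9, 10, 12, 14}) = 3
G(40) = mex({0, 2, 3, 4, 6, 7, 11, 12, 14}) = 1
G(41) = mex({0, 1, 2, 3, 5, 6, 7, 9, 10, 11, 12}) = 4
G(42) = mex({0, 1, 2, 3, 4, 5, 6, 9, 10}) = 7
G(43) = mex({0, 1, 3, 4, 5, 7, 9, 10, 12, 15}) = 2
G(44) = mex({0, 2, 3, 4, 5, 6, 7, 9, 10, 12, 15}) = 1
G(45) = mex({0, 1, 2, 3, 4, 5, 6, 7, 9, 10, 12, 14}) = 8
G(46) = mex({0, 1, 3, 4, 5, 7, 8, 11, 12, 14}) = 2
G(47) = mex({0, 1, 2, 3, 4, 5, 6, 8, 9, 10, 11, 12}) = 7
G(48) = mex({0, 1, 2, 3, 5, 6, 7, 9, 10}) = 4
G(49) = mex({0, 2, 3, 4, 6, 7, 9, 10, 11, 12, 15}) = 1
G(50) = mex({0, 1, 4, 5, 6, 7, 9, 11, 12, 14, 15}) = 2
G(51) = mex({0, 1, 2, 3, 4, 5, 6, 7, 9, 12, 14, 15}) = 8
G(52) = mex({0, 2, 3, 4, 5, 6, 7, 8, 11, 12, 15}) = 1
G(53) = mex({0, 1, 2, 3, 5, 6, 7, 8, 9, 10, 11, 12}) = 4
G(54) = mex({0, 1, 2, 3, 4, 5, 6, 9, 10}) = 7
G(55) = mex({0, 1, 3, 4, 5, 7, 9, 10, 11, 12}) = 2
G(56) = mex({0, 2, 3, 4, 5, 6, 7, 9, 10, 11, 12, 13, 14}) = 1
G(57) = mex({0, 1, 2, 3, 5, 6, 7, 9, 10, 12, 13, 14, 15}) = 4
G(58) = mex({0, 1, 3, 4, 5, 7, 11, 12, 14, 15}) = 2
G(59) = mex({0, 1, 2, 3, 4, 5, 6, 9, 10, 11, 12, 15}) = 7
Therefore G(59) = 7.

7


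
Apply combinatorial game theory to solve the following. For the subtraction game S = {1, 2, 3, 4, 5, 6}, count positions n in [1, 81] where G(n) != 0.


Subtraction set S = {1, 2, 3, 4, 5, 6}, so G(n) = n mod 7.
G(n) = 0 when n is a multiple of 7.
Multiples of 7 in [1, 81]: 11
N-positions (nonzero Grundy) = 81 - 11 = 70

70


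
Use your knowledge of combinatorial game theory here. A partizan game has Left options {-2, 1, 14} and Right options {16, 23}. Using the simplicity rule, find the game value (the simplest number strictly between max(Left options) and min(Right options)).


Left options: {-2, 1, 14}, max = 14
Right options: {16, 23}, min = 16
All options are numbers and max(Left) < min(Right), so by the simplicity theorem the value is the simplest (earliest-born) number strictly between 14 and 16.
The only integer strictly between 14 and 16 is 15.
No non-integer in the interval can be simpler: if x is a non-integer in the interval, then floor(x) or ceil(x) also lies in the interval (the interval contains an integer), and both are proper prefixes of x's sign expansion, i.e. born earlier. So the game value is 15.
Game value = 15

15


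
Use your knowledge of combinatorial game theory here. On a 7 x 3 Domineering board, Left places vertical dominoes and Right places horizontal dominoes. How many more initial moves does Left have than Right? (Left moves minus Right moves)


Board is 7 x 3 (rows x cols).
Left (vertical) placements: (rows-1) * cols = 6 * 3 = 18
Right (horizontal) placements: rows * (cols-1) = 7 * 2 = 14
Advantage = Left - Right = 18 - 14 = 4

4


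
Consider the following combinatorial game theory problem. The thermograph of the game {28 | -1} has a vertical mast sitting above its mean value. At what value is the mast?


Game = {28 | -1}, a switch {a | b} with numbers a > b.
Its thermograph has left wall a - t and right wall b + t, which meet at t = (a - b)/2, where both equal (a + b)/2. So the mast (mean value) is at (a + b)/2.
Mean = (28 + (-1))/2 = 27/2 = 27/2

27/2


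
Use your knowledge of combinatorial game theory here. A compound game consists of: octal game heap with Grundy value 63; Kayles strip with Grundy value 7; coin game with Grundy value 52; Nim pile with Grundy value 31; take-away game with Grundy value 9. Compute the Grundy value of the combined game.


By the Sprague-Grundy theorem, the Grundy value of a sum of games is the XOR of individual Grundy values.
octal game heap: Grundy value = 63. Running XOR: 0 XOR 63 = 63
Kayles strip: Grundy value = 7. Running XOR: 63 XOR 7 = 56
coin game: Grundy value = 52. Running XOR: 56 XOR 52 = 12
Nim pile: Grundy value = 31. Running XOR: 12 XOR 31 = 19
take-away game: Grundy value = 9. Running XOR: 19 XOR 9 = 26
The combined Grundy value is 26.

26


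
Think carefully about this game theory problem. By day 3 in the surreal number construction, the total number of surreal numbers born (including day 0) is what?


Day 0: {|} = 0 is born. Count = 1.
Day n: the number of surreal numbers born by day n is 2^(n+1) - 1.
By day 0: 2^1 - 1 = 1
By day 1: 2^2 - 1 = 3
By day 2: 2^3 - 1 = 7
By day 3: 2^4 - 1 = 15
By day 3: 15 surreal numbers.

15


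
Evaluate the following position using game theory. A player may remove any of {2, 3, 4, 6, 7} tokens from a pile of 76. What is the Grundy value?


The subtraction set is S = {2, 3, 4, 6, 7}.
G(k) = mex{ G(k - s) : s in S, s <= k }. We compute iteratively: G(0) = 0.
G(1) = mex({}) = 0
G(2) = mex({0}) = 1
G(3) = mex({0}) = 1
G(4) = mex({0, 1}) = 2
G(5) = mex({0, 1}) = 2
G(6) = mex({0, 1, 2}) = 3
G(7) = mex({0, 1, 2}) = 3
G(8) = mex({0, 1, 2, 3}) = 4
G(9) = mex({1, 2, 3}) = 0
G(10) = mex({1, 2, 3, 4}) = 0
G(11) = mex({0, 2, 3, 4}) = 1
G(12) = mex({0, 2, 3, 4}) = 1
G(13) = mex({0, 1, 3}) = 2
G(14) = mex({0, 1, 3, 4}) = 2
G(15) = mex({0, 1, 2, 4}) = 3
Observe that G(9)..G(15) = 0, 0, 1, 1, 2, 2, 3 repeats G(0)..G(6) = 0, 0, 1, 1, 2, 2, 3.
For k >= max(S) = 7, G(k) is determined by the previous 7 values G(k-7)..G(k-1); a window of 7 consecutive values has recurred shifted by 9, so by induction G(k + 9) = G(k) for all k >= 0: the sequence is periodic from the start with period 9.
One period: G(0..8) = 0, 0, 1, 1, 2, 2, 3, 3, 4.
76 mod 9 = 4, so G(76) = G(4) = 2.

2


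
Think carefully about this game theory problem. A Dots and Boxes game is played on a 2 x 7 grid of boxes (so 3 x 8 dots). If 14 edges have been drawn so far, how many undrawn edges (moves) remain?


Grid: 2 x 7 boxes, i.e. 3 rows and 8 columns of dots.
Horizontal edges: (rows + 1) * cols = 3 * 7 = 21
Vertical edges: rows * (cols + 1) = 2 * 8 = 16
Total edges: 21 + 16 = 37
Edges drawn: 14
Remaining: 37 - 14 = 23

23


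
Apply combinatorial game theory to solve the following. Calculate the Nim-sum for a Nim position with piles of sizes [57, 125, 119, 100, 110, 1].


We need the XOR (exclusive or) of all pile sizes.
After XOR-ing pile 1 (size 57): 0 XOR 57 = 57
After XOR-ing pile 2 (size 125): 57 XOR 125 = 68
After XOR-ing pile 3 (size 119): 68 XOR 119 = 51
After XOR-ing pile 4 (size 100): 51 XOR 100 = 87
After XOR-ing pile 5 (size 110): 87 XOR 110 = 57
After XOR-ing pile 6 (size 1): 57 XOR 1 = 56
The Nim-value of this position is 56.

56


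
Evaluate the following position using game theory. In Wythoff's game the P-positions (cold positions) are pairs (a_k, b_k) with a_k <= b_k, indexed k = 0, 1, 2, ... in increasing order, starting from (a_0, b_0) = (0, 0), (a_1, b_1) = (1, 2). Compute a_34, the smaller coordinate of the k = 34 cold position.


By Wythoff's theorem, a_k = floor(k * phi) and b_k = floor(k * phi^2) = a_k + k, where phi = (1 + sqrt(5))/2 is the golden ratio.
phi = (1 + sqrt(5))/2 = 1.618034
k = 34
k * phi = 34 * 1.618034 = 55.013156
a_34 = floor(k * phi) = 55

55


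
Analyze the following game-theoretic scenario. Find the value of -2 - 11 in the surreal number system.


x = -2, y = 11
x - y = -2 - 11 = -13

-13


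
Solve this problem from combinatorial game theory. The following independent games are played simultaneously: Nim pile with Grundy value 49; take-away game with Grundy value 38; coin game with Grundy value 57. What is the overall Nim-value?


By the Sprague-Grundy theorem, the Grundy value of a sum of games is the XOR of individual Grundy values.
Nim pile: Grundy value = 49. Running XOR: 0 XOR 49 = 49
take-away game: Grundy value = 38. Running XOR: 49 XOR 38 = 23
coin game: Grundy value = 57. Running XOR: 23 XOR 57 = 46
The combined Grundy value is 46.

46


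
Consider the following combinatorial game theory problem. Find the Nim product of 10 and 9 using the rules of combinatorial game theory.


Nim multiplication is bilinear over XOR: (u XOR v) * w = (u*w) XOR (v*w).
So we split each operand into its bit components and XOR the pairwise Nim products.
10 = 2 + 8 (as XOR of powers of 2).
9 = 1 + 8 (as XOR of powers of 2).
Using the standard Nim-product table on single bits:
  2*2 = 3,   2*4 = 8,   2*8 = 12,
  4*4 = 6,   4*8 = 11,  8*8 = 13,
and  1*x = x (identity), k*l = l*k (commutative).
Pairwise Nim products:
  2 * 1 = 2
  2 * 8 = 12
  8 * 1 = 8
  8 * 8 = 13
XOR them: 2 XOR 12 XOR 8 XOR 13 = 11.
Result: 10 * 9 = 11 (in Nim).

11


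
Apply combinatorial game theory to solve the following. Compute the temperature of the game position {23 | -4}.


The game is {23 | -4}, a switch {a | b} with numbers a > b.
Cooling {a | b} by t gives {a - t | b + t}, which stops being hot when a - t = b + t, i.e. at t = (a - b)/2. So the temperature of a switch is (a - b)/2.
Temperature = (Left option - Right option) / 2
= (23 - (-4)) / 2
= 27 / 2
= 27/2

27/2


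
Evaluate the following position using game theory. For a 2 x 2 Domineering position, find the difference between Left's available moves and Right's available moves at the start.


Board is 2 x 2 (rows x cols).
Left (vertical) placements: (rows-1) * cols = 1 * 2 = 2
Right (horizontal) placements: rows * (cols-1) = 2 * 1 = 2
Advantage = Left - Right = 2 - 2 = 0

0


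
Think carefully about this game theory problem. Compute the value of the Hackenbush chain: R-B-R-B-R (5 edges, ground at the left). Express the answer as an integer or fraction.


Edges (from ground): R-B-R-B-R
By Berlekamp's sign-expansion rule, a Blue-Red Hackenbush stalk has the value of the surreal number whose sign sequence is the edge sequence with B -> + and R -> -.
Sign sequence: -+-+-
Trace the sign expansion in the surreal number tree, starting from 0:
Edge 1: R (sign -) -> bounds (-inf, 0), value = -1
Edge 2: B (sign +) -> bounds (-1, 0), value = -1/2
Edge 3: R (sign -) -> bounds (-1, -1/2), value = -3/4
Edge 4: B (sign +) -> bounds (-3/4, -1/2), value = -5/8
Edge 5: R (sign -) -> bounds (-3/4, -5/8), value = -11/16
Game value = -11/16

-11/16


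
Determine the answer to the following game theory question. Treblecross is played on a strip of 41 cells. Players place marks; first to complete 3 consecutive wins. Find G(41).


Treblecross: place X on empty cells; 3-in-a-row wins.
Playing within two cells of an existing X lets the opponent win at once, so sensible play treats the cells i-2..i+2 around each X as dead. The player left with no safe cell loses, so this is a normal-play take-away game on strips of safe cells.
Placing X at cell i (0-indexed) of a strip of k safe cells leaves independent strips of sizes max(0, i-2) and max(0, k-i-3). Hence G(k) = mex{ G(max(0,i-2)) XOR G(max(0,k-i-3)) : 0 <= i < k }, with G(0) = 0.
G(1): splits (0,0):0^0=0 -> mex({0}) = 1
G(2): splits (0,0):0^0=0 -> mex({0}) = 1
G(3): splits (0,0):0^0=0 -> mex({0}) = 1
G(4): splits (0,1):0^1=1 (0,0):0^0=0 -> mex({0, 1}) = 2
G(5): splits (0,2):0^1=1 (0,1):0^1=1 (0,0):0^0=0 -> mex({0, 1}) = 2
G(6) = mex({1}) = 0
G(7) = mex({0, 1, 2}) = 3
G(8) = mex({0, 1, 2}) = 3
G(9) = mex({0, 2}) = 1
G(10) = mex({0, 2, 3}) = 1
G(11) = mex({0, 3}) = 1
G(12) = mex({1, 3}) = 0
G(13) = mex({0, 1, 2, 3}) = 4
G(14) = mex({0, 1, 2}) = 3
G(15) = mex({0, 1, 2}) = 3
G(16) = mex({0, 1, 2, 4}) = 3
G(17) = mex({0, 1, 3, 4}) = 2
G(18) = mex({0, 1, 3, 4}) = 2
G(19) = mex({0, 1, 3, 5}) = 2
G(20) = mex({0, 1, 2, 3, 5}) = 4
G(21) = mex({0, 1, 2, 3, 5}) = 4
G(22) = mex({1, 2, 6}) = 0
G(23) = mex({0, 1, 2, 3, 4, 6}) = 5
G(24) = mex({0, 1, 2, 3, 4}) = 5
G(25) = mex({0, 1, 3, 4, 7}) = 2
G(26) = mex({0, 1, 3, 4, 5, 7}) = 2
G(27) = mex({0, 1, 3, 5}) = 2
G(28) = mex({0, 1, 2, 5}) = 3
G(29) = mex({0, 1, 2, 4, 5, 6}) = 3
G(30) = mex({1, 2, 4, 6}) = 0
G(31) = mex({0, 1, 2, 3, 4, 6}) = 5
G(32) = mex({1, 2, 3, 4, 7}) = 0
G(33) = mex({0, 3, 7}) = 1
G(34) = mex({0, 2, 3, 5, 7}) = 1
G(35) = mex({0, 2, 3, 5, 6}) = 1
G(36) = mex({0, 1, 2, 5, 6}) = 3
G(37) = mex({0, 1, 2, 4, 5, 6}) = 3
G(38) = mex({0, 1, 2, 4}) = 3
G(39) = mex({0, 1, 2, 3, 4, 7}) = 5
G(40) = mex({0, 1, 2, 3, 4, 5, 7}) = 6
G(41) = mex({0, 1, 2, 3, 5, 7}) = 4
Therefore G(41) = 4.

4


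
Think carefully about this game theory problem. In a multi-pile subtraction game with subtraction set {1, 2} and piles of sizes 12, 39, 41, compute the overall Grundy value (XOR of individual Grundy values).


Subtraction set: {1, 2}
For this subtraction set, G(n) = n mod 3 (period = max + 1 = 3).
Pile 1 (size 12): G(12) = 12 mod 3 = 0
Pile 2 (size 39): G(39) = 39 mod 3 = 0
Pile 3 (size 41): G(41) = 41 mod 3 = 2
Total Grundy value = XOR of all: 0 XOR 0 XOR 2 = 2

2


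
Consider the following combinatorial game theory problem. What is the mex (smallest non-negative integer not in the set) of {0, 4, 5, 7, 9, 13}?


Set = {0, 4, 5, 7, 9, 13}
0 is in the set.
1 is NOT in the set. This is the mex.
mex = 1

1


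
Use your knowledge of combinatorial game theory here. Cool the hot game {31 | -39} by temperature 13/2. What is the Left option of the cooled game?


Original game: {31 | -39} (a switch {a | b} with a > b).
Cooling by t (for t below the temperature (a - b)/2 = 35) taxes each move by t: {a | b} cooled by t is {a - t | b + t}.
Cooling amount: t = 13/2
Cooled Left option: 31 - 13/2 = 49/2
Cooled Right option: -39 + 13/2 = -65/2
Cooled game: {49/2 | -65/2}
Left option = 49/2

49/2


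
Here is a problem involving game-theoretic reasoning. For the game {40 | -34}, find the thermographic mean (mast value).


Game = {40 | -34}, a switch {a | b} with numbers a > b.
Its thermograph has left wall a - t and right wall b + t, which meet at t = (a - b)/2, where both equal (a + b)/2. So the mast (mean value) is at (a + b)/2.
Mean = (40 + (-34))/2 = 6/2 = 3

3


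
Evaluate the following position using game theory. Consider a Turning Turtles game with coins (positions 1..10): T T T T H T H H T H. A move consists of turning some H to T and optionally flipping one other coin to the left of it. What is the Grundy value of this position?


Coins: T T T T H T H H T H
Key fact: a single head at position k behaves exactly like a Nim heap of size k (turning it to T and optionally flipping a coin at j < k corresponds to moving the heap from k to j, or to 0), and heads combine as a disjunctive sum (two heads at the same place would cancel, matching j XOR j = 0). So the Nim-value is the XOR of the 1-indexed positions of the heads.
Face-up positions (1-indexed): [5, 7, 8, 10]
XOR 0 with 5: 0 XOR 5 = 5
XOR 5 with 7: 5 XOR 7 = 2
XOR 2 with 8: 2 XOR 8 = 10
XOR 10 with 10: 10 XOR 10 = 0
Nim-value = 0

0


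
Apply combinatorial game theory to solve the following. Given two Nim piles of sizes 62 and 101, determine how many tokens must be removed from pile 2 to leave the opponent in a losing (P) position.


Piles: 62 and 101
Current XOR: 62 XOR 101 = 91 (non-zero, so this is an N-position).
To make the XOR zero, we need to find a move that balances the piles.
For pile 2 (size 101): target = 101 XOR 91 = 62
We reduce pile 2 from 101 to 62.
Tokens removed: 101 - 62 = 39
Verification: 62 XOR 62 = 0

39


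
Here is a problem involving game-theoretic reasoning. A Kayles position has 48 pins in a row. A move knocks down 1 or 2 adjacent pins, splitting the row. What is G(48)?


Kayles: a move removes 1 or 2 adjacent pins from a contiguous row.
Removing pins from a row of k leaves two independent rows (a, b) with a + b = k - 1 (one pin) or a + b = k - 2 (two pins); an end removal gives a = 0.
By Sprague-Grundy, G(k) = mex{ G(a) XOR G(b) } over all these splits. G(0) = 0.
G(1): splits (0,0):0^0=0 -> mex({0}) = 1
G(2): splits (0,1):0^1=1 (0,0):0^0=0 -> mex({0, 1}) = 2
G(3): splits (0,2):0^2=2 (1,1):1^1=0 (0,1):0^1=1 -> mex({0, 1, 2}) = 3
G(4): splits (0,3):0^3=3 (1,2):1^2=3 (0,2):0^2=2 (1,1):1^1=0 -> mex({0, 2, 3}) = 1
G(5): splits (0,4):0^1=1 (1,3):1^3=2 (2,2):2^2=0 (0,3):0^3=3 (1,2):1^2=3 -> mex({0, 1, 2, 3}) = 4
G(6) = mex({0, 1, 2, 4}) = 3
G(7) = mex({0, 1, 3, 4, 5}) = 2
G(8) = mex({0, 2, 3, 5, 6}) = 1
G(9) = mex({0, 1, 2, 3, 6, 7}) = 4
G(10) = mex({0, 1, 3, 4, 5, 7}) = 2
G(11) = mex({0, 1, 2, 3, 4, 5}) = 6
G(12) = mex({0, 1, 2, 3, 5, 6, 7}) = 4
G(13) = mex({0, 2, 3, 4, 6, 7}) = 1
G(14) = mex({0, 1, 4, 5, 6, 7}) = 2
G(15) = mex({0, 1, 2, 3, 4, 5, 6}) = 7
G(16) = mex({0, 2, 3, 5, 6, 7}) = 1
G(17) = mex({0, 1, 2, 3, 5, 6, 7}) = 4
G(18) = mex({0, 1, 2, 4, 5, 6}) = 3
G(19) = mex({0, 1, 3, 4, 5, 7}) = 2
G(20) = mex({0, 2, 3, 4, 5, 6, 7}) = 1
G(21) = mex({0, 1, 2, 3, 5, 6, 7}) = 4
G(22) = mex({0, 1, 2, 3, 4, 5, 7}) = 6
G(23) = mex({0, 1, 2, 3, 4, 5, 6}) = 7
G(24) = mex({0, 1, 2, 3, 5, 6, 7}) = 4
G(25) = mex({0, 2, 3, 4, 6, 7}) = 1
G(26) = mex({0, 1, 3, 4, 5, 6, 7}) = 2
G(27) = mex({0, 1, 2, 3, 4, 5, 6, 7}) = 8
G(28) = mex({0, 1, 2, 3, 4, 6, 7, 8}) = 5
G(29) = mex({0, 1, 2, 3, 5, 6, 7, 8, 9}) = 4
G(30) = mex({0, 1, 2, 3, 4, 5, 6, 9, 10}) = 7
G(31) = mex({0, 1, 3, 4, 5, 7, 10, 11}) = 2
G(32) = mex({0, 2, 3, 4, 5, 6, 7, 9, 11}) = 1
G(33) = mex({0, 1, 2, 3, 4, 5, 6, 7, 9, 12}) = 8
G(34) = mex({0, 1, 2, 3, 4, 5, 7, 8, 11, 12}) = 6
G(35) = mex({0, 1, 2, 3, 4, 5, 6, 8, 9, 10, 11}) = 7
G(36) = mex({0, 1, 2, 3, 5, 6, 7, 9, 10}) = 4
G(37) = mex({0, 2, 3, 4, 6, 7, 9, 10, 11, 12}) = 1
G(38) = mex({0, 1, 3, 4, 5, 6, 7, 9, 10, 11, 12}) = 2
G(39) = mex({0, 1, 2, 4, 5, 6, 7, 9, 10, 12, 14}) = 3
G(40) = mex({0, 2, 3, 4, 6, 7, 11, 12, 14}) = 1
G(41) = mex({0, 1, 2, 3, 5, 6, 7, 9, 10, 11, 12}) = 4
G(42) = mex({0, 1, 2, 3, 4, 5, 6, 9, 10}) = 7
G(43) = mex({0, 1, 3, 4, 5, 7, 9, 10, 12, 15}) = 2
G(44) = mex({0, 2, 3, 4, 5, 6, 7, 9, 10, 12, 15}) = 1
G(45) = mex({0, 1, 2, 3, 4, 5, 6, 7, 9, 10, 12, 14}) = 8
G(46) = mex({0, 1, 3, 4, 5, 7, 8, 11, 12, 14}) = 2
G(47) = mex({0, 1, 2, 3, 4, 5, 6, 8, 9, 10, 11, 12}) = 7
G(48) = mex({0, 1, 2, 3, 5, 6, 7, 9, 10}) = 4
Therefore G(48) = 4.

4
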